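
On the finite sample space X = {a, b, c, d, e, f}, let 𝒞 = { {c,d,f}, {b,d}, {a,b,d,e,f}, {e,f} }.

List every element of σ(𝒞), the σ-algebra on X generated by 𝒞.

|σ(𝒞)| = 64.  σ(𝒞) = { {}, {a}, {b}, {c}, {d}, {e}, {f}, {a,b}, {a,c}, {a,d}, {a,e}, {a,f}, {b,c}, {b,d}, {b,e}, {b,f}, {c,d}, {c,e}, {c,f}, {d,e}, {d,f}, {e,f}, {a,b,c}, {a,b,d}, {a,b,e}, {a,b,f}, {a,c,d}, {a,c,e}, {a,c,f}, {a,d,e}, {a,d,f}, {a,e,f}, {b,c,d}, {b,c,e}, {b,c,f}, {b,d,e}, {b,d,f}, {b,e,f}, {c,d,e}, {c,d,f}, {c,e,f}, {d,e,f}, {a,b,c,d}, {a,b,c,e}, {a,b,c,f}, {a,b,d,e}, {a,b,d,f}, {a,b,e,f}, {a,c,d,e}, {a,c,d,f}, {a,c,e,f}, {a,d,e,f}, {b,c,d,e}, {b,c,d,f}, {b,c,e,f}, {b,d,e,f}, {c,d,e,f}, {a,b,c,d,e}, {a,b,c,d,f}, {a,b,c,e,f}, {a,b,d,e,f}, {a,c,d,e,f}, {b,c,d,e,f}, X }

Derivation:
Initial family (6 sets): { {}, {b,d}, {e,f}, {c,d,f}, {a,b,d,e,f}, X }.
Pass 1 adds 7:
  {c}  = complement {a,b,d,e,f}
  {a,b,e}  = complement {c,d,f}
  {a,b,c,d}  = complement {e,f}
  {a,c,e,f}  = complement {b,d}
  {b,c,d,f}  = {c,d,f} ∪ {b,d}
  {b,d,e,f}  = {e,f} ∪ {b,d}
  {c,d,e,f}  = {e,f} ∪ {c,d,f}
  [13 total]
Pass 2 adds 13:
  {a,b}  = complement {c,d,e,f}
  {a,c}  = complement {b,d,e,f}
  {a,e}  = complement {b,c,d,f}
  {b,c,d}  = {c} ∪ {b,d}
  {c,e,f}  = {e,f} ∪ {c}
  {a,b,c,e}  = {c} ∪ {a,b,e}
  {a,b,d,e}  = {a,b,e} ∪ {b,d}
  {a,b,e,f}  = {e,f} ∪ {a,b,e}
  {a,b,c,d,e}  = {a,b,e} ∪ {a,b,c,d}
  {a,b,c,d,f}  = {b,c,d,f} ∪ {a,b,c,d}
  {a,b,c,e,f}  = {a,c,e,f} ∪ {a,b,e}
  {a,c,d,e,f}  = {a,c,e,f} ∪ {c,d,e,f}
  {b,c,d,e,f}  = {e,f} ∪ {b,c,d,f}
  [26 total]
Pass 3: 13 new —
  {a}  = complement {b,c,d,e,f}
  {b}  = complement {a,c,d,e,f}
  {d}  = complement {a,b,c,e,f}
  {e}  = complement {a,b,c,d,f}
  {f}  = complement {a,b,c,d,e}
  {c,d}  = complement {a,b,e,f}
  {c,f}  = complement {a,b,d,e}
  {d,f}  = complement {a,b,c,e}
  {a,b,c}  = {a,c} ∪ {a,b}
  {a,b,d}  = complement {c,e,f}
  {a,c,e}  = {a,c} ∪ {a,e}
  {a,e,f}  = complement {b,c,d}
  {a,c,d,f}  = {a,c} ∪ {c,d,f}
  [39 total]
Pass 4. New:
  {a,d}  = {d} ∪ {a}
  {a,f}  = {a} ∪ {f}
  {b,c}  = {b} ∪ {c}
  {b,e}  = complement {a,c,d,f}
  {b,f}  = {b} ∪ {f}
  {c,e}  = {c} ∪ {e}
  {d,e}  = {d} ∪ {e}
  {a,b,f}  = {a,b} ∪ {f}
  {a,c,d}  = {c,d} ∪ {a,c}
  {a,c,f}  = {a,c} ∪ {c,f}
  {a,d,e}  = {d} ∪ {a,e}
  {a,d,f}  = {a} ∪ {d,f}
  {b,c,f}  = {b} ∪ {c,f}
  {b,d,e}  = {b,d} ∪ {e}
  {b,d,f}  = complement {a,c,e}
  {b,e,f}  = {b} ∪ {e,f}
  {c,d,e}  = {c,d} ∪ {e}
  {d,e,f}  = complement {a,b,c}
  {a,b,c,f}  = {a,b,c} ∪ {c,f}
  {a,b,d,f}  = {a,b} ∪ {d,f}
  {a,c,d,e}  = {c,d} ∪ {a,c,e}
  {a,d,e,f}  = {a,e,f} ∪ {d}
  {b,c,d,e}  = {b,c,d} ∪ {e}
  {b,c,e,f}  = {b} ∪ {c,e,f}
  [63 total]
Pass 5: 1 new —
  {b,c,e}  = complement {a,d,f}
  [64 total]
Pass 6: stable.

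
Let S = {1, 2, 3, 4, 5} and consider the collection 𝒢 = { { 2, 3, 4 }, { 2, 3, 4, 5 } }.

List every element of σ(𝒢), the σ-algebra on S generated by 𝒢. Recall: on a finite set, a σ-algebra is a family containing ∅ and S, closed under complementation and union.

Begin from { ∅, { 2, 3, 4 }, { 2, 3, 4, 5 }, S } (that is, 𝒢 plus ∅ and S).
Pass 1: +2 →
  { 1 }  = complement { 2, 3, 4, 5 }
  { 1, 5 }  = complement { 2, 3, 4 }
  — 6 sets.
Pass 2 adds 1:
  { 1, 2, 3, 4 }  = { 2, 3, 4 } ∪ { 1 }
  — 7 sets.
Pass 3. New:
  { 5 }  = complement { 1, 2, 3, 4 }
  — 8 sets.
Pass 4: no new sets; the family is a σ-algebra.

Hence σ(𝒢) has 8 members: { ∅, { 1 }, { 5 }, { 1, 5 }, { 2, 3, 4 }, { 1, 2, 3, 4 }, { 2, 3, 4, 5 }, S }.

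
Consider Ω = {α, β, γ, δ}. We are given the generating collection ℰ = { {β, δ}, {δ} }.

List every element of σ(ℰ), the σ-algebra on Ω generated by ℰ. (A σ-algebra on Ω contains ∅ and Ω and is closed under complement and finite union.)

Start: ℰ ∪ {∅, Ω} = { ∅, {δ}, {β, δ}, Ω }.
Round 1: +2 →
  {α, γ}  = {β, δ}ᶜ
  {α, β, γ}  = {δ}ᶜ
  |family| = 6
Round 2. New:
  {α, γ, δ}  = {α, γ} ∪ {δ}
  |family| = 7
Round 3 (1 new):
  {β}  = {α, γ, δ}ᶜ
  |family| = 8
Round 4 adds nothing — fixpoint reached.

Hence σ(ℰ) has 8 members: { ∅, {β}, {δ}, {α, γ}, {β, δ}, {α, β, γ}, {α, γ, δ}, Ω }.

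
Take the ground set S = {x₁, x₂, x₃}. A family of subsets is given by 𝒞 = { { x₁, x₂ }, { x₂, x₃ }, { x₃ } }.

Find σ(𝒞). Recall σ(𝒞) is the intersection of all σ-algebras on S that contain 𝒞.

Answer: σ(𝒞) = { ∅, { x₁ }, { x₂ }, { x₃ }, { x₁, x₂ }, { x₁, x₃ }, { x₂, x₃ }, S }

Derivation:
Start: 𝒞 ∪ {∅, S} = { ∅, { x₃ }, { x₁, x₂ }, { x₂, x₃ }, S }.
Iteration 1: +1 →
  { x₁ }  = ᶜ of { x₂, x₃ }
  (now 6)
Iteration 2. New:
  { x₁, x₃ }  = { x₃ } ∪ { x₁ }
  (now 7)
Iteration 3: 1 new —
  { x₂ }  = ᶜ of { x₁, x₃ }
  (now 8)
Iteration 4: closed — nothing new.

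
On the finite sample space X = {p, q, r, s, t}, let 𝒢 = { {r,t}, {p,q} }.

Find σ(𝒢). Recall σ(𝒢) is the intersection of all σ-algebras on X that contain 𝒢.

Seed the family with 𝒢 together with ∅ and X: { ∅, {p,q}, {r,t}, X }.
Step 1: 3 new —
  {p,q,s}  = {r,t}ᶜ
  {r,s,t}  = {p,q}ᶜ
  {p,q,r,t}  = {r,t} ∪ {p,q}
  [7 total]
Step 2 (1 new):
  {s}  = {p,q,r,t}ᶜ
  [8 total]
Step 3: stable.

Therefore σ(𝒢) = { ∅, {s}, {p,q}, {r,t}, {p,q,s}, {r,s,t}, {p,q,r,t}, X } (|σ(𝒢)| = 8).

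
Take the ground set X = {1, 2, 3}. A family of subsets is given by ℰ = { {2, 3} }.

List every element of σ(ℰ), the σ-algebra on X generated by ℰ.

Answer: σ(ℰ) = { {}, {1}, {2, 3}, X }

Check:
Take S₀ = ℰ ∪ {∅, X} = { {}, {2, 3}, X }.
Round 1. New:
  {1}  = X∖{2, 3}
  — 4 sets.
Round 2 adds nothing — fixpoint reached.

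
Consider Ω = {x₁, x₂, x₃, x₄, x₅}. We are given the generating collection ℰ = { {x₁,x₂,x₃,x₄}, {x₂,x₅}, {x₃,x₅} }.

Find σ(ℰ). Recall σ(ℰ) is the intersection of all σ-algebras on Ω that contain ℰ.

|σ(ℰ)| = 16.  σ(ℰ) = { {}, {x₂}, {x₃}, {x₅}, {x₁,x₄}, {x₂,x₃}, {x₂,x₅}, {x₃,x₅}, {x₁,x₂,x₄}, {x₁,x₃,x₄}, {x₁,x₄,x₅}, {x₂,x₃,x₅}, {x₁,x₂,x₃,x₄}, {x₁,x₂,x₄,x₅}, {x₁,x₃,x₄,x₅}, Ω }

Working:
Start: ℰ ∪ {∅, Ω} = { {}, {x₂,x₅}, {x₃,x₅}, {x₁,x₂,x₃,x₄}, Ω }.
Pass 1: 4 new —
  {x₅}  = Ω∖{x₁,x₂,x₃,x₄}
  {x₁,x₂,x₄}  = Ω∖{x₃,x₅}
  {x₁,x₃,x₄}  = Ω∖{x₂,x₅}
  {x₂,x₃,x₅}  = {x₂,x₅} ∪ {x₃,x₅}
  |family| = 9
Pass 2. New:
  {x₁,x₄}  = Ω∖{x₂,x₃,x₅}
  {x₁,x₂,x₄,x₅}  = {x₂,x₅} ∪ {x₁,x₂,x₄}
  {x₁,x₃,x₄,x₅}  = {x₅} ∪ {x₁,x₃,x₄}
  |family| = 12
Pass 3: 3 new —
  {x₂}  = Ω∖{x₁,x₃,x₄,x₅}
  {x₃}  = Ω∖{x₁,x₂,x₄,x₅}
  {x₁,x₄,x₅}  = {x₁,x₄} ∪ {x₅}
  |family| = 15
Pass 4 (1 new):
  {x₂,x₃}  = Ω∖{x₁,x₄,x₅}
  |family| = 16
After Pass 5 the family is unchanged; done.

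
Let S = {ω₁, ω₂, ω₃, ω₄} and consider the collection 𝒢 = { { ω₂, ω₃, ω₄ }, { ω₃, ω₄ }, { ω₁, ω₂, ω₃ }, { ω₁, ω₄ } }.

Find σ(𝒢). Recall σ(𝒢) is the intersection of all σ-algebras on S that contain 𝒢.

|σ(𝒢)| = 16.  σ(𝒢) = { {}, { ω₁ }, { ω₂ }, { ω₃ }, { ω₄ }, { ω₁, ω₂ }, { ω₁, ω₃ }, { ω₁, ω₄ }, { ω₂, ω₃ }, { ω₂, ω₄ }, { ω₃, ω₄ }, { ω₁, ω₂, ω₃ }, { ω₁, ω₂, ω₄ }, { ω₁, ω₃, ω₄ }, { ω₂, ω₃, ω₄ }, S }

Trace:
Seed the family with 𝒢 together with ∅ and S: { {}, { ω₁, ω₄ }, { ω₃, ω₄ }, { ω₁, ω₂, ω₃ }, { ω₂, ω₃, ω₄ }, S }.
Round 1 adds 5:
  { ω₁ }  = { ω₂, ω₃, ω₄ }ᶜ
  { ω₄ }  = { ω₁, ω₂, ω₃ }ᶜ
  { ω₁, ω₂ }  = { ω₃, ω₄ }ᶜ
  { ω₂, ω₃ }  = { ω₁, ω₄ }ᶜ
  { ω₁, ω₃, ω₄ }  = { ω₃, ω₄ } ∪ { ω₁, ω₄ }
  — 11 sets.
Round 2. New:
  { ω₂ }  = { ω₁, ω₃, ω₄ }ᶜ
  { ω₁, ω₂, ω₄ }  = { ω₁, ω₂ } ∪ { ω₁, ω₄ }
  — 13 sets.
Round 3 adds 2:
  { ω₃ }  = { ω₁, ω₂, ω₄ }ᶜ
  { ω₂, ω₄ }  = { ω₄ } ∪ { ω₂ }
  — 15 sets.
Round 4. New:
  { ω₁, ω₃ }  = { ω₂, ω₄ }ᶜ
  — 16 sets.
Round 5 adds nothing — fixpoint reached.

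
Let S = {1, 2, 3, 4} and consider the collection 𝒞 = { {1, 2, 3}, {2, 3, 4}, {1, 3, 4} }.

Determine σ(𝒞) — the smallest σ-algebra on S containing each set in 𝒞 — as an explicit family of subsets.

σ(𝒞) (16 sets): { {}, {1}, {2}, {3}, {4}, {1, 2}, {1, 3}, {1, 4}, {2, 3}, {2, 4}, {3, 4}, {1, 2, 3}, {1, 2, 4}, {1, 3, 4}, {2, 3, 4}, S }

Check:
Initial family (5 sets): { {}, {1, 2, 3}, {1, 3, 4}, {2, 3, 4}, S }.
Iteration 1 (3 new):
  {1}  = S∖{2, 3, 4}
  {2}  = S∖{1, 3, 4}
  {4}  = S∖{1, 2, 3}
Iteration 2 (3 new):
  {1, 2}  = {2} ∪ {1}
  {1, 4}  = {4} ∪ {1}
  {2, 4}  = {4} ∪ {2}
Iteration 3: +4 →
  {1, 3}  = S∖{2, 4}
  {2, 3}  = S∖{1, 4}
  {3, 4}  = S∖{1, 2}
  {1, 2, 4}  = {1, 4} ∪ {1, 2}
Iteration 4: +1 →
  {3}  = S∖{1, 2, 4}
Iteration 5: stable.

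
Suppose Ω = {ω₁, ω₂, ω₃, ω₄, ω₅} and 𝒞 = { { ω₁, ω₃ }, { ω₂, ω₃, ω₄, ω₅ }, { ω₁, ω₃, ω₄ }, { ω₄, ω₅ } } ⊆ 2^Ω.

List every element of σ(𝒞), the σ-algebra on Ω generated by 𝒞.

σ(𝒞) (32 sets): { ∅, { ω₁ }, { ω₂ }, { ω₃ }, { ω₄ }, { ω₅ }, { ω₁, ω₂ }, { ω₁, ω₃ }, { ω₁, ω₄ }, { ω₁, ω₅ }, { ω₂, ω₃ }, { ω₂, ω₄ }, { ω₂, ω₅ }, { ω₃, ω₄ }, { ω₃, ω₅ }, { ω₄, ω₅ }, { ω₁, ω₂, ω₃ }, { ω₁, ω₂, ω₄ }, { ω₁, ω₂, ω₅ }, { ω₁, ω₃, ω₄ }, { ω₁, ω₃, ω₅ }, { ω₁, ω₄, ω₅ }, { ω₂, ω₃, ω₄ }, { ω₂, ω₃, ω₅ }, { ω₂, ω₄, ω₅ }, { ω₃, ω₄, ω₅ }, { ω₁, ω₂, ω₃, ω₄ }, { ω₁, ω₂, ω₃, ω₅ }, { ω₁, ω₂, ω₄, ω₅ }, { ω₁, ω₃, ω₄, ω₅ }, { ω₂, ω₃, ω₄, ω₅ }, Ω }

Derivation:
Seed the family with 𝒞 together with ∅ and Ω: { ∅, { ω₁, ω₃ }, { ω₄, ω₅ }, { ω₁, ω₃, ω₄ }, { ω₂, ω₃, ω₄, ω₅ }, Ω }.
Round 1: 5 new —
  { ω₁ }  = { ω₂, ω₃, ω₄, ω₅ }ᶜ
  { ω₂, ω₅ }  = { ω₁, ω₃, ω₄ }ᶜ
  { ω₁, ω₂, ω₃ }  = { ω₄, ω₅ }ᶜ
  { ω₂, ω₄, ω₅ }  = { ω₁, ω₃ }ᶜ
  { ω₁, ω₃, ω₄, ω₅ }  = { ω₄, ω₅ } ∪ { ω₁, ω₃, ω₄ }
  — 11 sets.
Round 2: 6 new —
  { ω₂ }  = { ω₁, ω₃, ω₄, ω₅ }ᶜ
  { ω₁, ω₂, ω₅ }  = { ω₂, ω₅ } ∪ { ω₁ }
  { ω₁, ω₄, ω₅ }  = { ω₄, ω₅ } ∪ { ω₁ }
  { ω₁, ω₂, ω₃, ω₄ }  = { ω₁, ω₂, ω₃ } ∪ { ω₁, ω₃, ω₄ }
  { ω₁, ω₂, ω₃, ω₅ }  = { ω₂, ω₅ } ∪ { ω₁, ω₂, ω₃ }
  { ω₁, ω₂, ω₄, ω₅ }  = { ω₂, ω₄, ω₅ } ∪ { ω₁ }
  — 17 sets.
Round 3: +6 →
  { ω₃ }  = { ω₁, ω₂, ω₄, ω₅ }ᶜ
  { ω₄ }  = { ω₁, ω₂, ω₃, ω₅ }ᶜ
  { ω₅ }  = { ω₁, ω₂, ω₃, ω₄ }ᶜ
  { ω₁, ω₂ }  = { ω₂ } ∪ { ω₁ }
  { ω₂, ω₃ }  = { ω₁, ω₄, ω₅ }ᶜ
  { ω₃, ω₄ }  = { ω₁, ω₂, ω₅ }ᶜ
  — 23 sets.
Round 4 (9 new):
  { ω₁, ω₄ }  = { ω₄ } ∪ { ω₁ }
  { ω₁, ω₅ }  = { ω₅ } ∪ { ω₁ }
  { ω₂, ω₄ }  = { ω₂ } ∪ { ω₄ }
  { ω₃, ω₅ }  = { ω₅ } ∪ { ω₃ }
  { ω₁, ω₂, ω₄ }  = { ω₁, ω₂ } ∪ { ω₄ }
  { ω₁, ω₃, ω₅ }  = { ω₅ } ∪ { ω₁, ω₃ }
  { ω₂, ω₃, ω₄ }  = { ω₃, ω₄ } ∪ { ω₂ }
  { ω₂, ω₃, ω₅ }  = { ω₂, ω₅ } ∪ { ω₃ }
  { ω₃, ω₄, ω₅ }  = { ω₁, ω₂ }ᶜ
  — 32 sets.
Round 5: closed — nothing new.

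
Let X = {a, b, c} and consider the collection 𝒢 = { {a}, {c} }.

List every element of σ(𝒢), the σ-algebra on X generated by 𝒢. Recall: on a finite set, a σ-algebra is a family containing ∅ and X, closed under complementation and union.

Answer: σ(𝒢) = { {}, {a}, {b}, {c}, {a,b}, {a,c}, {b,c}, X }

Derivation:
Take S₀ = 𝒢 ∪ {∅, X} = { {}, {a}, {c}, X }.
Pass 1 (3 new):
  {a,b}  = X∖{c}
  {a,c}  = {c} ∪ {a}
  {b,c}  = X∖{a}
  |family| = 7
Pass 2: 1 new —
  {b}  = X∖{a,c}
  |family| = 8
Pass 3: stable.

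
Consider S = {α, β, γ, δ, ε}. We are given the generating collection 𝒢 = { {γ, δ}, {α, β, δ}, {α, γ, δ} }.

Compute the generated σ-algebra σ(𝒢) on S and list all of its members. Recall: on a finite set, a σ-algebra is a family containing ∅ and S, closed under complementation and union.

Answer: σ(𝒢) = { ∅, {α}, {β}, {γ}, {δ}, {ε}, {α, β}, {α, γ}, {α, δ}, {α, ε}, {β, γ}, {β, δ}, {β, ε}, {γ, δ}, {γ, ε}, {δ, ε}, {α, β, γ}, {α, β, δ}, {α, β, ε}, {α, γ, δ}, {α, γ, ε}, {α, δ, ε}, {β, γ, δ}, {β, γ, ε}, {β, δ, ε}, {γ, δ, ε}, {α, β, γ, δ}, {α, β, γ, ε}, {α, β, δ, ε}, {α, γ, δ, ε}, {β, γ, δ, ε}, S }

Working:
Initial family (5 sets): { ∅, {γ, δ}, {α, β, δ}, {α, γ, δ}, S }.
Iteration 1: +4 →
  {β, ε}  = {α, γ, δ}ᶜ
  {γ, ε}  = {α, β, δ}ᶜ
  {α, β, ε}  = {γ, δ}ᶜ
  {α, β, γ, δ}  = {α, γ, δ} ∪ {α, β, δ}
  — 9 sets.
Iteration 2. New:
  {ε}  = {α, β, γ, δ}ᶜ
  {β, γ, ε}  = {β, ε} ∪ {γ, ε}
  {γ, δ, ε}  = {γ, δ} ∪ {γ, ε}
  {α, β, γ, ε}  = {α, β, ε} ∪ {γ, ε}
  {α, β, δ, ε}  = {β, ε} ∪ {α, β, δ}
  {α, γ, δ, ε}  = {α, γ, δ} ∪ {γ, ε}
  {β, γ, δ, ε}  = {β, ε} ∪ {γ, δ}
  — 16 sets.
Iteration 3. New:
  {α}  = {β, γ, δ, ε}ᶜ
  {β}  = {α, γ, δ, ε}ᶜ
  {γ}  = {α, β, δ, ε}ᶜ
  {δ}  = {α, β, γ, ε}ᶜ
  {α, β}  = {γ, δ, ε}ᶜ
  {α, δ}  = {β, γ, ε}ᶜ
  — 22 sets.
Iteration 4: 10 new —
  {α, γ}  = {γ} ∪ {α}
  {α, ε}  = {ε} ∪ {α}
  {β, γ}  = {β} ∪ {γ}
  {β, δ}  = {β} ∪ {δ}
  {δ, ε}  = {ε} ∪ {δ}
  {α, β, γ}  = {α, β} ∪ {γ}
  {α, γ, ε}  = {γ, ε} ∪ {α}
  {α, δ, ε}  = {ε} ∪ {α, δ}
  {β, γ, δ}  = {γ, δ} ∪ {β}
  {β, δ, ε}  = {β, ε} ∪ {δ}
  — 32 sets.
Iteration 5: no new sets; the family is a σ-algebra.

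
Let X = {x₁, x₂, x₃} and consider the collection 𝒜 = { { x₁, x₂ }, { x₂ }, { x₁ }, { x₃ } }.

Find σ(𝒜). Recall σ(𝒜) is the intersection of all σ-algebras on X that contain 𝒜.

σ(𝒜) (8 sets): { {  }, { x₁ }, { x₂ }, { x₃ }, { x₁, x₂ }, { x₁, x₃ }, { x₂, x₃ }, X }

Working:
Start: 𝒜 ∪ {∅, X} = { {  }, { x₁ }, { x₂ }, { x₃ }, { x₁, x₂ }, X }.
Round 1 (2 new):
  { x₁, x₃ }  = ᶜ of { x₂ }
  { x₂, x₃ }  = ᶜ of { x₁ }
  |family| = 8
Round 2: no new sets; the family is a σ-algebra.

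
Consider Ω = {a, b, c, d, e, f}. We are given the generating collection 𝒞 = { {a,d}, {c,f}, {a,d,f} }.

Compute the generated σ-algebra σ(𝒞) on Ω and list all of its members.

Begin from { ∅, {a,d}, {c,f}, {a,d,f}, Ω } (that is, 𝒞 plus ∅ and Ω).
Pass 1 (4 new):
  {b,c,e}  = complement {a,d,f}
  {a,b,d,e}  = complement {c,f}
  {a,c,d,f}  = {a,d} ∪ {c,f}
  {b,c,e,f}  = complement {a,d}
Pass 2. New:
  {b,e}  = complement {a,c,d,f}
  {a,b,c,d,e}  = {a,b,d,e} ∪ {b,c,e}
  {a,b,d,e,f}  = {a,d,f} ∪ {a,b,d,e}
Pass 3: +2 →
  {c}  = complement {a,b,d,e,f}
  {f}  = complement {a,b,c,d,e}
Pass 4: +2 →
  {a,c,d}  = {c} ∪ {a,d}
  {b,e,f}  = {b,e} ∪ {f}
After Pass 5 the family is unchanged; done.

|σ(𝒞)| = 16.  σ(𝒞) = { ∅, {c}, {f}, {a,d}, {b,e}, {c,f}, {a,c,d}, {a,d,f}, {b,c,e}, {b,e,f}, {a,b,d,e}, {a,c,d,f}, {b,c,e,f}, {a,b,c,d,e}, {a,b,d,e,f}, Ω }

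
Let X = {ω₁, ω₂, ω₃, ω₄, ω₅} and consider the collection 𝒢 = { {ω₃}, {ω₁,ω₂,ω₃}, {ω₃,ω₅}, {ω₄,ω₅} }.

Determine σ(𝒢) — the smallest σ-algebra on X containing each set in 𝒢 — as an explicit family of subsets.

Begin from { {}, {ω₃}, {ω₃,ω₅}, {ω₄,ω₅}, {ω₁,ω₂,ω₃}, X } (that is, 𝒢 plus ∅ and X).
Pass 1: 4 new —
  {ω₁,ω₂,ω₄}  = {ω₃,ω₅}ᶜ
  {ω₃,ω₄,ω₅}  = {ω₄,ω₅} ∪ {ω₃}
  {ω₁,ω₂,ω₃,ω₅}  = {ω₁,ω₂,ω₃} ∪ {ω₃,ω₅}
  {ω₁,ω₂,ω₄,ω₅}  = {ω₃}ᶜ
  (now 10)
Pass 2: 3 new —
  {ω₄}  = {ω₁,ω₂,ω₃,ω₅}ᶜ
  {ω₁,ω₂}  = {ω₃,ω₄,ω₅}ᶜ
  {ω₁,ω₂,ω₃,ω₄}  = {ω₁,ω₂,ω₃} ∪ {ω₁,ω₂,ω₄}
  (now 13)
Pass 3. New:
  {ω₅}  = {ω₁,ω₂,ω₃,ω₄}ᶜ
  {ω₃,ω₄}  = {ω₃} ∪ {ω₄}
  (now 15)
Pass 4: +1 →
  {ω₁,ω₂,ω₅}  = {ω₃,ω₄}ᶜ
  (now 16)
Pass 5: no new sets; the family is a σ-algebra.

|σ(𝒢)| = 16.  σ(𝒢) = { {}, {ω₃}, {ω₄}, {ω₅}, {ω₁,ω₂}, {ω₃,ω₄}, {ω₃,ω₅}, {ω₄,ω₅}, {ω₁,ω₂,ω₃}, {ω₁,ω₂,ω₄}, {ω₁,ω₂,ω₅}, {ω₃,ω₄,ω₅}, {ω₁,ω₂,ω₃,ω₄}, {ω₁,ω₂,ω₃,ω₅}, {ω₁,ω₂,ω₄,ω₅}, X }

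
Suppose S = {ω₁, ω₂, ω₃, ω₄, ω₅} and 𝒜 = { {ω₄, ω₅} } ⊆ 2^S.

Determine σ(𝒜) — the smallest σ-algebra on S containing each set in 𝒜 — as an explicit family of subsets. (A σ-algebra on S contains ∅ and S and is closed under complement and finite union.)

Start: 𝒜 ∪ {∅, S} = { ∅, {ω₄, ω₅}, S }.
Round 1: +1 →
  {ω₁, ω₂, ω₃}  = S∖{ω₄, ω₅}
  [4 total]
Round 2: already closed under ᶜ and ∪.

Hence σ(𝒜) has 4 members: { ∅, {ω₄, ω₅}, {ω₁, ω₂, ω₃}, S }.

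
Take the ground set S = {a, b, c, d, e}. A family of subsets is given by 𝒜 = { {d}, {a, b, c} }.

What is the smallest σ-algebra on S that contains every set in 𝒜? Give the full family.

Initial family (4 sets): { {}, {d}, {a, b, c}, S }.
Iteration 1: 3 new —
  {d, e}  = S∖{a, b, c}
  {a, b, c, d}  = {a, b, c} ∪ {d}
  {a, b, c, e}  = S∖{d}
  (now 7)
Iteration 2: 1 new —
  {e}  = S∖{a, b, c, d}
  (now 8)
After Iteration 3 the family is unchanged; done.

σ(𝒜) = { {}, {d}, {e}, {d, e}, {a, b, c}, {a, b, c, d}, {a, b, c, e}, S }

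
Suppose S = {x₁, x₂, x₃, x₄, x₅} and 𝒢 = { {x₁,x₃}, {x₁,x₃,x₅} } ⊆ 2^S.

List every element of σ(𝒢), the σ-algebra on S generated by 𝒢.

σ(𝒢) = { ∅, {x₅}, {x₁,x₃}, {x₂,x₄}, {x₁,x₃,x₅}, {x₂,x₄,x₅}, {x₁,x₂,x₃,x₄}, S }

Working:
Initial family (4 sets): { ∅, {x₁,x₃}, {x₁,x₃,x₅}, S }.
Step 1 adds 2:
  {x₂,x₄}  = ᶜ of {x₁,x₃,x₅}
  {x₂,x₄,x₅}  = ᶜ of {x₁,x₃}
  (now 6)
Step 2: 1 new —
  {x₁,x₂,x₃,x₄}  = {x₁,x₃} ∪ {x₂,x₄}
  (now 7)
Step 3 adds 1:
  {x₅}  = ᶜ of {x₁,x₂,x₃,x₄}
  (now 8)
Step 4 adds nothing — fixpoint reached.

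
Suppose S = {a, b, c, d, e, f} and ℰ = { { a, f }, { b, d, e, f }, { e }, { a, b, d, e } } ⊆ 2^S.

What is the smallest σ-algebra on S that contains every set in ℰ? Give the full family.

Seed the family with ℰ together with ∅ and S: { {  }, { e }, { a, f }, { a, b, d, e }, { b, d, e, f }, S }.
Iteration 1 adds 6:
  { a, c }  = complement { b, d, e, f }
  { c, f }  = complement { a, b, d, e }
  { a, e, f }  = { a, f } ∪ { e }
  { b, c, d, e }  = complement { a, f }
  { a, b, c, d, f }  = complement { e }
  { a, b, d, e, f }  = { b, d, e, f } ∪ { a, f }
  [12 total]
Iteration 2 (8 new):
  { c }  = complement { a, b, d, e, f }
  { a, c, e }  = { e } ∪ { a, c }
  { a, c, f }  = { a, f } ∪ { a, c }
  { b, c, d }  = complement { a, e, f }
  { c, e, f }  = { e } ∪ { c, f }
  { a, c, e, f }  = { a, e, f } ∪ { a, c }
  { a, b, c, d, e }  = { b, c, d, e } ∪ { a, b, d, e }
  { b, c, d, e, f }  = { b, c, d, e } ∪ { b, d, e, f }
  [20 total]
Iteration 3. New:
  { a }  = complement { b, c, d, e, f }
  { f }  = complement { a, b, c, d, e }
  { b, d }  = complement { a, c, e, f }
  { c, e }  = { e } ∪ { c }
  { a, b, d }  = complement { c, e, f }
  { b, d, e }  = complement { a, c, f }
  { b, d, f }  = complement { a, c, e }
  { a, b, c, d }  = { a, c } ∪ { b, c, d }
  { b, c, d, f }  = { b, c, d } ∪ { c, f }
  [29 total]
Iteration 4 adds 3:
  { a, e }  = complement { b, c, d, f }
  { e, f }  = complement { a, b, c, d }
  { a, b, d, f }  = complement { c, e }
  [32 total]
Iteration 5: no new sets; the family is a σ-algebra.

σ(ℰ) = { {  }, { a }, { c }, { e }, { f }, { a, c }, { a, e }, { a, f }, { b, d }, { c, e }, { c, f }, { e, f }, { a, b, d }, { a, c, e }, { a, c, f }, { a, e, f }, { b, c, d }, { b, d, e }, { b, d, f }, { c, e, f }, { a, b, c, d }, { a, b, d, e }, { a, b, d, f }, { a, c, e, f }, { b, c, d, e }, { b, c, d, f }, { b, d, e, f }, { a, b, c, d, e }, { a, b, c, d, f }, { a, b, d, e, f }, { b, c, d, e, f }, S }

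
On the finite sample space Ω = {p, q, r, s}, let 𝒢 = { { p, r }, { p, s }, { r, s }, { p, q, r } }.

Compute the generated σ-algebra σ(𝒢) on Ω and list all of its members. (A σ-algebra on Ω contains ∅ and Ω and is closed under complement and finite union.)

Seed the family with 𝒢 together with ∅ and Ω: { {  }, { p, r }, { p, s }, { r, s }, { p, q, r }, Ω }.
Step 1: 5 new —
  { s }  = Ω∖{ p, q, r }
  { p, q }  = Ω∖{ r, s }
  { q, r }  = Ω∖{ p, s }
  { q, s }  = Ω∖{ p, r }
  { p, r, s }  = { r, s } ∪ { p, s }
  — 11 sets.
Step 2: +3 →
  { q }  = Ω∖{ p, r, s }
  { p, q, s }  = { p, q } ∪ { p, s }
  { q, r, s }  = { r, s } ∪ { q, r }
  — 14 sets.
Step 3 (2 new):
  { p }  = Ω∖{ q, r, s }
  { r }  = Ω∖{ p, q, s }
  — 16 sets.
Step 4: stable.

Therefore σ(𝒢) = { {  }, { p }, { q }, { r }, { s }, { p, q }, { p, r }, { p, s }, { q, r }, { q, s }, { r, s }, { p, q, r }, { p, q, s }, { p, r, s }, { q, r, s }, Ω } (|σ(𝒢)| = 16).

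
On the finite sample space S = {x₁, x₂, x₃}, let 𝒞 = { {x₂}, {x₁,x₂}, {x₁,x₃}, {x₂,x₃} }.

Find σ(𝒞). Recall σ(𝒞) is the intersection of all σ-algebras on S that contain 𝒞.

σ(𝒞) (8 sets): { {}, {x₁}, {x₂}, {x₃}, {x₁,x₂}, {x₁,x₃}, {x₂,x₃}, S }

Check:
Initial family (6 sets): { {}, {x₂}, {x₁,x₂}, {x₁,x₃}, {x₂,x₃}, S }.
Pass 1: 2 new —
  {x₁}  = S∖{x₂,x₃}
  {x₃}  = S∖{x₁,x₂}
After Pass 2 the family is unchanged; done.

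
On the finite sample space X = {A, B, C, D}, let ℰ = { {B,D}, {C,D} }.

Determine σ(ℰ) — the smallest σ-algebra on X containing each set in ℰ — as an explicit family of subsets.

Initial family (4 sets): { {}, {B,D}, {C,D}, X }.
Iteration 1 adds 3:
  {A,B}  = ᶜ of {C,D}
  {A,C}  = ᶜ of {B,D}
  {B,C,D}  = {C,D} ∪ {B,D}
  — 7 sets.
Iteration 2 adds 4:
  {A}  = ᶜ of {B,C,D}
  {A,B,C}  = {A,B} ∪ {A,C}
  {A,B,D}  = {A,B} ∪ {B,D}
  {A,C,D}  = {C,D} ∪ {A,C}
  — 11 sets.
Iteration 3. New:
  {B}  = ᶜ of {A,C,D}
  {C}  = ᶜ of {A,B,D}
  {D}  = ᶜ of {A,B,C}
  — 14 sets.
Iteration 4: 2 new —
  {A,D}  = {D} ∪ {A}
  {B,C}  = {C} ∪ {B}
  — 16 sets.
Iteration 5: no new sets; the family is a σ-algebra.

|σ(ℰ)| = 16.  σ(ℰ) = { {}, {A}, {B}, {C}, {D}, {A,B}, {A,C}, {A,D}, {B,C}, {B,D}, {C,D}, {A,B,C}, {A,B,D}, {A,C,D}, {B,C,D}, X }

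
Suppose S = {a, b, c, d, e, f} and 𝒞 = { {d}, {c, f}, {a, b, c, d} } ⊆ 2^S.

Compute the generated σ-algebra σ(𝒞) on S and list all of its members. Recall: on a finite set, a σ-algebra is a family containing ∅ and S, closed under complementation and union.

Answer: σ(𝒞) = { {}, {c}, {d}, {e}, {f}, {a, b}, {c, d}, {c, e}, {c, f}, {d, e}, {d, f}, {e, f}, {a, b, c}, {a, b, d}, {a, b, e}, {a, b, f}, {c, d, e}, {c, d, f}, {c, e, f}, {d, e, f}, {a, b, c, d}, {a, b, c, e}, {a, b, c, f}, {a, b, d, e}, {a, b, d, f}, {a, b, e, f}, {c, d, e, f}, {a, b, c, d, e}, {a, b, c, d, f}, {a, b, c, e, f}, {a, b, d, e, f}, S }

Check:
Take S₀ = 𝒞 ∪ {∅, S} = { {}, {d}, {c, f}, {a, b, c, d}, S }.
Step 1 adds 5:
  {e, f}  = {a, b, c, d}ᶜ
  {c, d, f}  = {c, f} ∪ {d}
  {a, b, d, e}  = {c, f}ᶜ
  {a, b, c, d, f}  = {c, f} ∪ {a, b, c, d}
  {a, b, c, e, f}  = {d}ᶜ
  [10 total]
Step 2: +7 →
  {e}  = {a, b, c, d, f}ᶜ
  {a, b, e}  = {c, d, f}ᶜ
  {c, e, f}  = {e, f} ∪ {c, f}
  {d, e, f}  = {e, f} ∪ {d}
  {c, d, e, f}  = {e, f} ∪ {c, d, f}
  {a, b, c, d, e}  = {a, b, d, e} ∪ {a, b, c, d}
  {a, b, d, e, f}  = {e, f} ∪ {a, b, d, e}
  [17 total]
Step 3. New:
  {c}  = {a, b, d, e, f}ᶜ
  {f}  = {a, b, c, d, e}ᶜ
  {a, b}  = {c, d, e, f}ᶜ
  {d, e}  = {d} ∪ {e}
  {a, b, c}  = {d, e, f}ᶜ
  {a, b, d}  = {c, e, f}ᶜ
  {a, b, e, f}  = {a, b, e} ∪ {e, f}
  [24 total]
Step 4: +8 →
  {c, d}  = {a, b, e, f}ᶜ
  {c, e}  = {e} ∪ {c}
  {d, f}  = {f} ∪ {d}
  {a, b, f}  = {a, b} ∪ {f}
  {c, d, e}  = {d, e} ∪ {c}
  {a, b, c, e}  = {a, b, c} ∪ {e}
  {a, b, c, f}  = {d, e}ᶜ
  {a, b, d, f}  = {f} ∪ {a, b, d}
  [32 total]
Step 5: no new sets; the family is a σ-algebra.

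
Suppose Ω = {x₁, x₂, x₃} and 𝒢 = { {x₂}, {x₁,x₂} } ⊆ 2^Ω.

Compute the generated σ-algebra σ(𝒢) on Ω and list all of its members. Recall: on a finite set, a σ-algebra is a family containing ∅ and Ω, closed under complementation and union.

σ(𝒢) = { ∅, {x₁}, {x₂}, {x₃}, {x₁,x₂}, {x₁,x₃}, {x₂,x₃}, Ω }

Check:
Start: 𝒢 ∪ {∅, Ω} = { ∅, {x₂}, {x₁,x₂}, Ω }.
Pass 1. New:
  {x₃}  = {x₁,x₂}ᶜ
  {x₁,x₃}  = {x₂}ᶜ
  |family| = 6
Pass 2: +1 →
  {x₂,x₃}  = {x₃} ∪ {x₂}
  |family| = 7
Pass 3. New:
  {x₁}  = {x₂,x₃}ᶜ
  |family| = 8
Pass 4 adds nothing — fixpoint reached.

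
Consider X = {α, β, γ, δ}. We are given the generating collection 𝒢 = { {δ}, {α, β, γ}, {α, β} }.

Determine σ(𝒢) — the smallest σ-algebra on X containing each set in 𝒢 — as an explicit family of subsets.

|σ(𝒢)| = 8.  σ(𝒢) = { {}, {γ}, {δ}, {α, β}, {γ, δ}, {α, β, γ}, {α, β, δ}, X }

Trace:
Initial family (5 sets): { {}, {δ}, {α, β}, {α, β, γ}, X }.
Round 1 adds 2:
  {γ, δ}  = complement {α, β}
  {α, β, δ}  = {α, β} ∪ {δ}
  — 7 sets.
Round 2: 1 new —
  {γ}  = complement {α, β, δ}
  — 8 sets.
After Round 3 the family is unchanged; done.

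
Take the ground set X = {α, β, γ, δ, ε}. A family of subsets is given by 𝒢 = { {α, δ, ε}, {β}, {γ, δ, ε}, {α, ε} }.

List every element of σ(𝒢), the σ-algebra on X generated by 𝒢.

Start: 𝒢 ∪ {∅, X} = { {}, {β}, {α, ε}, {α, δ, ε}, {γ, δ, ε}, X }.
Pass 1: 7 new —
  {α, β}  = X∖{γ, δ, ε}
  {β, γ}  = X∖{α, δ, ε}
  {α, β, ε}  = {α, ε} ∪ {β}
  {β, γ, δ}  = X∖{α, ε}
  {α, β, δ, ε}  = {α, δ, ε} ∪ {β}
  {α, γ, δ, ε}  = X∖{β}
  {β, γ, δ, ε}  = {γ, δ, ε} ∪ {β}
Pass 2 adds 6:
  {α}  = X∖{β, γ, δ, ε}
  {γ}  = X∖{α, β, δ, ε}
  {γ, δ}  = X∖{α, β, ε}
  {α, β, γ}  = {α, β} ∪ {β, γ}
  {α, β, γ, δ}  = {β, γ, δ} ∪ {α, β}
  {α, β, γ, ε}  = {α, β, ε} ∪ {β, γ}
Pass 3: +6 →
  {δ}  = X∖{α, β, γ, ε}
  {ε}  = X∖{α, β, γ, δ}
  {α, γ}  = {γ} ∪ {α}
  {δ, ε}  = X∖{α, β, γ}
  {α, γ, δ}  = {γ, δ} ∪ {α}
  {α, γ, ε}  = {α, ε} ∪ {γ}
Pass 4 adds 7:
  {α, δ}  = {δ} ∪ {α}
  {β, δ}  = X∖{α, γ, ε}
  {β, ε}  = X∖{α, γ, δ}
  {γ, ε}  = {ε} ∪ {γ}
  {α, β, δ}  = {α, β} ∪ {δ}
  {β, γ, ε}  = {ε} ∪ {β, γ}
  {β, δ, ε}  = X∖{α, γ}
Pass 5: no new sets; the family is a σ-algebra.

Hence σ(𝒢) has 32 members: { {}, {α}, {β}, {γ}, {δ}, {ε}, {α, β}, {α, γ}, {α, δ}, {α, ε}, {β, γ}, {β, δ}, {β, ε}, {γ, δ}, {γ, ε}, {δ, ε}, {α, β, γ}, {α, β, δ}, {α, β, ε}, {α, γ, δ}, {α, γ, ε}, {α, δ, ε}, {β, γ, δ}, {β, γ, ε}, {β, δ, ε}, {γ, δ, ε}, {α, β, γ, δ}, {α, β, γ, ε}, {α, β, δ, ε}, {α, γ, δ, ε}, {β, γ, δ, ε}, X }.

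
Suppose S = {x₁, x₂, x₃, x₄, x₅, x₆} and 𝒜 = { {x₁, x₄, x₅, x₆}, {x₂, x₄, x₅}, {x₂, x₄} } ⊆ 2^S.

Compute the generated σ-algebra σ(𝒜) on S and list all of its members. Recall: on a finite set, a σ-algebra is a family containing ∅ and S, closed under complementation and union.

σ(𝒜) = { ∅, {x₂}, {x₃}, {x₄}, {x₅}, {x₁, x₆}, {x₂, x₃}, {x₂, x₄}, {x₂, x₅}, {x₃, x₄}, {x₃, x₅}, {x₄, x₅}, {x₁, x₂, x₆}, {x₁, x₃, x₆}, {x₁, x₄, x₆}, {x₁, x₅, x₆}, {x₂, x₃, x₄}, {x₂, x₃, x₅}, {x₂, x₄, x₅}, {x₃, x₄, x₅}, {x₁, x₂, x₃, x₆}, {x₁, x₂, x₄, x₆}, {x₁, x₂, x₅, x₆}, {x₁, x₃, x₄, x₆}, {x₁, x₃, x₅, x₆}, {x₁, x₄, x₅, x₆}, {x₂, x₃, x₄, x₅}, {x₁, x₂, x₃, x₄, x₆}, {x₁, x₂, x₃, x₅, x₆}, {x₁, x₂, x₄, x₅, x₆}, {x₁, x₃, x₄, x₅, x₆}, S }

Trace:
Seed the family with 𝒜 together with ∅ and S: { ∅, {x₂, x₄}, {x₂, x₄, x₅}, {x₁, x₄, x₅, x₆}, S }.
Pass 1: 4 new —
  {x₂, x₃}  = {x₁, x₄, x₅, x₆}ᶜ
  {x₁, x₃, x₆}  = {x₂, x₄, x₅}ᶜ
  {x₁, x₃, x₅, x₆}  = {x₂, x₄}ᶜ
  {x₁, x₂, x₄, x₅, x₆}  = {x₁, x₄, x₅, x₆} ∪ {x₂, x₄}
  [9 total]
Pass 2. New:
  {x₃}  = {x₁, x₂, x₄, x₅, x₆}ᶜ
  {x₂, x₃, x₄}  = {x₂, x₃} ∪ {x₂, x₄}
  {x₁, x₂, x₃, x₆}  = {x₁, x₃, x₆} ∪ {x₂, x₃}
  {x₂, x₃, x₄, x₅}  = {x₂, x₃} ∪ {x₂, x₄, x₅}
  {x₁, x₂, x₃, x₄, x₆}  = {x₁, x₃, x₆} ∪ {x₂, x₄}
  {x₁, x₂, x₃, x₅, x₆}  = {x₁, x₃, x₅, x₆} ∪ {x₂, x₃}
  {x₁, x₃, x₄, x₅, x₆}  = {x₁, x₃, x₅, x₆} ∪ {x₁, x₄, x₅, x₆}
  [16 total]
Pass 3: 6 new —
  {x₂}  = {x₁, x₃, x₄, x₅, x₆}ᶜ
  {x₄}  = {x₁, x₂, x₃, x₅, x₆}ᶜ
  {x₅}  = {x₁, x₂, x₃, x₄, x₆}ᶜ
  {x₁, x₆}  = {x₂, x₃, x₄, x₅}ᶜ
  {x₄, x₅}  = {x₁, x₂, x₃, x₆}ᶜ
  {x₁, x₅, x₆}  = {x₂, x₃, x₄}ᶜ
  [22 total]
Pass 4 adds 10:
  {x₂, x₅}  = {x₂} ∪ {x₅}
  {x₃, x₄}  = {x₃} ∪ {x₄}
  {x₃, x₅}  = {x₅} ∪ {x₃}
  {x₁, x₂, x₆}  = {x₁, x₆} ∪ {x₂}
  {x₁, x₄, x₆}  = {x₁, x₆} ∪ {x₄}
  {x₂, x₃, x₅}  = {x₅} ∪ {x₂, x₃}
  {x₃, x₄, x₅}  = {x₄, x₅} ∪ {x₃}
  {x₁, x₂, x₄, x₆}  = {x₁, x₆} ∪ {x₂, x₄}
  {x₁, x₂, x₅, x₆}  = {x₂} ∪ {x₁, x₅, x₆}
  {x₁, x₃, x₄, x₆}  = {x₁, x₃, x₆} ∪ {x₄}
  [32 total]
Pass 5: already closed under ᶜ and ∪.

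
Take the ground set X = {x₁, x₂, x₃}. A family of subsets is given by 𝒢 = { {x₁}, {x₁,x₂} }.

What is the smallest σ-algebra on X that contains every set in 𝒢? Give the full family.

Answer: σ(𝒢) = { ∅, {x₁}, {x₂}, {x₃}, {x₁,x₂}, {x₁,x₃}, {x₂,x₃}, X }

Derivation:
Initial family (4 sets): { ∅, {x₁}, {x₁,x₂}, X }.
Round 1: 2 new —
  {x₃}  = ᶜ of {x₁,x₂}
  {x₂,x₃}  = ᶜ of {x₁}
  |family| = 6
Round 2: +1 →
  {x₁,x₃}  = {x₃} ∪ {x₁}
  |family| = 7
Round 3. New:
  {x₂}  = ᶜ of {x₁,x₃}
  |family| = 8
After Round 4 the family is unchanged; done.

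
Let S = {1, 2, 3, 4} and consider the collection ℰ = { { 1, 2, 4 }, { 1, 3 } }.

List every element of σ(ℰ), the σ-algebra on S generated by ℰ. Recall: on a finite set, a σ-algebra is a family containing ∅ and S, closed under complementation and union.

Answer: σ(ℰ) = { {}, { 1 }, { 3 }, { 1, 3 }, { 2, 4 }, { 1, 2, 4 }, { 2, 3, 4 }, S }

Working:
Seed the family with ℰ together with ∅ and S: { {}, { 1, 3 }, { 1, 2, 4 }, S }.
Step 1 adds 2:
  { 3 }  = S∖{ 1, 2, 4 }
  { 2, 4 }  = S∖{ 1, 3 }
  (now 6)
Step 2: 1 new —
  { 2, 3, 4 }  = { 3 } ∪ { 2, 4 }
  (now 7)
Step 3. New:
  { 1 }  = S∖{ 2, 3, 4 }
  (now 8)
Step 4: no new sets; the family is a σ-algebra.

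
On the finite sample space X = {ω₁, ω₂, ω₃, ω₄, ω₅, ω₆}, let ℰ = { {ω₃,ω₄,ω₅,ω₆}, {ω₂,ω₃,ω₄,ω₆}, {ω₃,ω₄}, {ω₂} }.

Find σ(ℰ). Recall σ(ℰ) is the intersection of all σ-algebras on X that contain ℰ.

Begin from { ∅, {ω₂}, {ω₃,ω₄}, {ω₂,ω₃,ω₄,ω₆}, {ω₃,ω₄,ω₅,ω₆}, X } (that is, ℰ plus ∅ and X).
Pass 1: +6 →
  {ω₁,ω₂}  = complement {ω₃,ω₄,ω₅,ω₆}
  {ω₁,ω₅}  = complement {ω₂,ω₃,ω₄,ω₆}
  {ω₂,ω₃,ω₄}  = {ω₃,ω₄} ∪ {ω₂}
  {ω₁,ω₂,ω₅,ω₆}  = complement {ω₃,ω₄}
  {ω₁,ω₃,ω₄,ω₅,ω₆}  = complement {ω₂}
  {ω₂,ω₃,ω₄,ω₅,ω₆}  = {ω₂,ω₃,ω₄,ω₆} ∪ {ω₃,ω₄,ω₅,ω₆}
  [12 total]
Pass 2: 7 new —
  {ω₁}  = complement {ω₂,ω₃,ω₄,ω₅,ω₆}
  {ω₁,ω₂,ω₅}  = {ω₁,ω₂} ∪ {ω₁,ω₅}
  {ω₁,ω₅,ω₆}  = complement {ω₂,ω₃,ω₄}
  {ω₁,ω₂,ω₃,ω₄}  = {ω₃,ω₄} ∪ {ω₁,ω₂}
  {ω₁,ω₃,ω₄,ω₅}  = {ω₃,ω₄} ∪ {ω₁,ω₅}
  {ω₁,ω₂,ω₃,ω₄,ω₅}  = {ω₂,ω₃,ω₄} ∪ {ω₁,ω₅}
  {ω₁,ω₂,ω₃,ω₄,ω₆}  = {ω₁,ω₂} ∪ {ω₂,ω₃,ω₄,ω₆}
  [19 total]
Pass 3. New:
  {ω₅}  = complement {ω₁,ω₂,ω₃,ω₄,ω₆}
  {ω₆}  = complement {ω₁,ω₂,ω₃,ω₄,ω₅}
  {ω₂,ω₆}  = complement {ω₁,ω₃,ω₄,ω₅}
  {ω₅,ω₆}  = complement {ω₁,ω₂,ω₃,ω₄}
  {ω₁,ω₃,ω₄}  = {ω₃,ω₄} ∪ {ω₁}
  {ω₃,ω₄,ω₆}  = complement {ω₁,ω₂,ω₅}
  [25 total]
Pass 4: +7 →
  {ω₁,ω₆}  = {ω₆} ∪ {ω₁}
  {ω₂,ω₅}  = {ω₂} ∪ {ω₅}
  {ω₁,ω₂,ω₆}  = {ω₁,ω₂} ∪ {ω₂,ω₆}
  {ω₂,ω₅,ω₆}  = complement {ω₁,ω₃,ω₄}
  {ω₃,ω₄,ω₅}  = {ω₃,ω₄} ∪ {ω₅}
  {ω₁,ω₃,ω₄,ω₆}  = {ω₆} ∪ {ω₁,ω₃,ω₄}
  {ω₂,ω₃,ω₄,ω₅}  = {ω₅} ∪ {ω₂,ω₃,ω₄}
  [32 total]
After Pass 5 the family is unchanged; done.

Therefore σ(ℰ) = { ∅, {ω₁}, {ω₂}, {ω₅}, {ω₆}, {ω₁,ω₂}, {ω₁,ω₅}, {ω₁,ω₆}, {ω₂,ω₅}, {ω₂,ω₆}, {ω₃,ω₄}, {ω₅,ω₆}, {ω₁,ω₂,ω₅}, {ω₁,ω₂,ω₆}, {ω₁,ω₃,ω₄}, {ω₁,ω₅,ω₆}, {ω₂,ω₃,ω₄}, {ω₂,ω₅,ω₆}, {ω₃,ω₄,ω₅}, {ω₃,ω₄,ω₆}, {ω₁,ω₂,ω₃,ω₄}, {ω₁,ω₂,ω₅,ω₆}, {ω₁,ω₃,ω₄,ω₅}, {ω₁,ω₃,ω₄,ω₆}, {ω₂,ω₃,ω₄,ω₅}, {ω₂,ω₃,ω₄,ω₆}, {ω₃,ω₄,ω₅,ω₆}, {ω₁,ω₂,ω₃,ω₄,ω₅}, {ω₁,ω₂,ω₃,ω₄,ω₆}, {ω₁,ω₃,ω₄,ω₅,ω₆}, {ω₂,ω₃,ω₄,ω₅,ω₆}, X } (|σ(ℰ)| = 32).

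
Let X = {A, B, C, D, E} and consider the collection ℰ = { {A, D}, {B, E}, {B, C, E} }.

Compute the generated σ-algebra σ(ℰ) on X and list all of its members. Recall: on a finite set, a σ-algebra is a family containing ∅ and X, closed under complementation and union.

Initial family (5 sets): { {}, {A, D}, {B, E}, {B, C, E}, X }.
Pass 1: +2 →
  {A, C, D}  = {B, E}ᶜ
  {A, B, D, E}  = {B, E} ∪ {A, D}
  |family| = 7
Pass 2: +1 →
  {C}  = {A, B, D, E}ᶜ
  |family| = 8
Pass 3: no new sets; the family is a σ-algebra.

|σ(ℰ)| = 8.  σ(ℰ) = { {}, {C}, {A, D}, {B, E}, {A, C, D}, {B, C, E}, {A, B, D, E}, X }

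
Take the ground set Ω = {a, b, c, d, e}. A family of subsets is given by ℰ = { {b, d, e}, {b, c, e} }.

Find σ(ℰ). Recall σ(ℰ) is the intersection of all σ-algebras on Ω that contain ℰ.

σ(ℰ) = { ∅, {a}, {c}, {d}, {a, c}, {a, d}, {b, e}, {c, d}, {a, b, e}, {a, c, d}, {b, c, e}, {b, d, e}, {a, b, c, e}, {a, b, d, e}, {b, c, d, e}, Ω }

Trace:
Initial family (4 sets): { ∅, {b, c, e}, {b, d, e}, Ω }.
Step 1 adds 3:
  {a, c}  = {b, d, e}ᶜ
  {a, d}  = {b, c, e}ᶜ
  {b, c, d, e}  = {b, d, e} ∪ {b, c, e}
  [7 total]
Step 2 adds 4:
  {a}  = {b, c, d, e}ᶜ
  {a, c, d}  = {a, d} ∪ {a, c}
  {a, b, c, e}  = {b, c, e} ∪ {a, c}
  {a, b, d, e}  = {a, d} ∪ {b, d, e}
  [11 total]
Step 3. New:
  {c}  = {a, b, d, e}ᶜ
  {d}  = {a, b, c, e}ᶜ
  {b, e}  = {a, c, d}ᶜ
  [14 total]
Step 4 adds 2:
  {c, d}  = {c} ∪ {d}
  {a, b, e}  = {b, e} ∪ {a}
  [16 total]
Step 5: no new sets; the family is a σ-algebra.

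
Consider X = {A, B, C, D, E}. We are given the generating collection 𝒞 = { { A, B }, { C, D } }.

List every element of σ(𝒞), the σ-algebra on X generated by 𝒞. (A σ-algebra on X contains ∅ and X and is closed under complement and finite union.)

Initial family (4 sets): { {}, { A, B }, { C, D }, X }.
Step 1 (3 new):
  { A, B, E }  = ᶜ of { C, D }
  { C, D, E }  = ᶜ of { A, B }
  { A, B, C, D }  = { A, B } ∪ { C, D }
Step 2. New:
  { E }  = ᶜ of { A, B, C, D }
Step 3: already closed under ᶜ and ∪.

|σ(𝒞)| = 8.  σ(𝒞) = { {}, { E }, { A, B }, { C, D }, { A, B, E }, { C, D, E }, { A, B, C, D }, X }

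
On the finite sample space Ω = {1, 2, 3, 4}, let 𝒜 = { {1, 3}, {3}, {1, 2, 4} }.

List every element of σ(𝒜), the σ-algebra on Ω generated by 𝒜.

|σ(𝒜)| = 8.  σ(𝒜) = { {}, {1}, {3}, {1, 3}, {2, 4}, {1, 2, 4}, {2, 3, 4}, Ω }

Derivation:
Initial family (5 sets): { {}, {3}, {1, 3}, {1, 2, 4}, Ω }.
Step 1: 1 new —
  {2, 4}  = Ω∖{1, 3}
  — 6 sets.
Step 2: +1 →
  {2, 3, 4}  = {3} ∪ {2, 4}
  — 7 sets.
Step 3: +1 →
  {1}  = Ω∖{2, 3, 4}
  — 8 sets.
Step 4: stable.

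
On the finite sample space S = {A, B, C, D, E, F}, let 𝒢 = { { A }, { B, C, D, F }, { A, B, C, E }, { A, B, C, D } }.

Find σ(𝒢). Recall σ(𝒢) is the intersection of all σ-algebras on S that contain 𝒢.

|σ(𝒢)| = 32.  σ(𝒢) = { {}, { A }, { D }, { E }, { F }, { A, D }, { A, E }, { A, F }, { B, C }, { D, E }, { D, F }, { E, F }, { A, B, C }, { A, D, E }, { A, D, F }, { A, E, F }, { B, C, D }, { B, C, E }, { B, C, F }, { D, E, F }, { A, B, C, D }, { A, B, C, E }, { A, B, C, F }, { A, D, E, F }, { B, C, D, E }, { B, C, D, F }, { B, C, E, F }, { A, B, C, D, E }, { A, B, C, D, F }, { A, B, C, E, F }, { B, C, D, E, F }, S }

Trace:
Take S₀ = 𝒢 ∪ {∅, S} = { {}, { A }, { A, B, C, D }, { A, B, C, E }, { B, C, D, F }, S }.
Iteration 1. New:
  { A, E }  = complement { B, C, D, F }
  { D, F }  = complement { A, B, C, E }
  { E, F }  = complement { A, B, C, D }
  { A, B, C, D, E }  = { A, B, C, D } ∪ { A, B, C, E }
  { A, B, C, D, F }  = { B, C, D, F } ∪ { A, B, C, D }
  { B, C, D, E, F }  = complement { A }
  — 12 sets.
Iteration 2 adds 7:
  { E }  = complement { A, B, C, D, F }
  { F }  = complement { A, B, C, D, E }
  { A, D, F }  = { D, F } ∪ { A }
  { A, E, F }  = { E, F } ∪ { A, E }
  { D, E, F }  = { E, F } ∪ { D, F }
  { A, D, E, F }  = { A, E } ∪ { D, F }
  { A, B, C, E, F }  = { E, F } ∪ { A, B, C, E }
  — 19 sets.
Iteration 3: +6 →
  { D }  = complement { A, B, C, E, F }
  { A, F }  = { F } ∪ { A }
  { B, C }  = complement { A, D, E, F }
  { A, B, C }  = complement { D, E, F }
  { B, C, D }  = complement { A, E, F }
  { B, C, E }  = complement { A, D, F }
  — 25 sets.
Iteration 4 (7 new):
  { A, D }  = { A } ∪ { D }
  { D, E }  = { E } ∪ { D }
  { A, D, E }  = { A, E } ∪ { D }
  { B, C, F }  = { F } ∪ { B, C }
  { A, B, C, F }  = { A, B, C } ∪ { A, F }
  { B, C, D, E }  = complement { A, F }
  { B, C, E, F }  = { E, F } ∪ { B, C, E }
  — 32 sets.
Iteration 5 adds nothing — fixpoint reached.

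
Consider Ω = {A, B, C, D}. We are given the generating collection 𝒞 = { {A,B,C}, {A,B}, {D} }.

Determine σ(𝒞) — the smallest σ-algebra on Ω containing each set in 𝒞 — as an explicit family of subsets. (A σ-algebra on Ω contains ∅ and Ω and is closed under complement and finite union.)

Initial family (5 sets): { {}, {D}, {A,B}, {A,B,C}, Ω }.
Iteration 1: 2 new —
  {C,D}  = {A,B}ᶜ
  {A,B,D}  = {A,B} ∪ {D}
  — 7 sets.
Iteration 2 (1 new):
  {C}  = {A,B,D}ᶜ
  — 8 sets.
Iteration 3 adds nothing — fixpoint reached.

|σ(𝒞)| = 8.  σ(𝒞) = { {}, {C}, {D}, {A,B}, {C,D}, {A,B,C}, {A,B,D}, Ω }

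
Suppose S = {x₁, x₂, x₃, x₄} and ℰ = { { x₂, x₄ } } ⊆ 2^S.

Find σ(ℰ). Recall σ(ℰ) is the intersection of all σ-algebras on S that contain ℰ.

σ(ℰ) (4 sets): { {  }, { x₁, x₃ }, { x₂, x₄ }, S }

Derivation:
Start: ℰ ∪ {∅, S} = { {  }, { x₂, x₄ }, S }.
Step 1 (1 new):
  { x₁, x₃ }  = ᶜ of { x₂, x₄ }
  [4 total]
Step 2: closed — nothing new.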